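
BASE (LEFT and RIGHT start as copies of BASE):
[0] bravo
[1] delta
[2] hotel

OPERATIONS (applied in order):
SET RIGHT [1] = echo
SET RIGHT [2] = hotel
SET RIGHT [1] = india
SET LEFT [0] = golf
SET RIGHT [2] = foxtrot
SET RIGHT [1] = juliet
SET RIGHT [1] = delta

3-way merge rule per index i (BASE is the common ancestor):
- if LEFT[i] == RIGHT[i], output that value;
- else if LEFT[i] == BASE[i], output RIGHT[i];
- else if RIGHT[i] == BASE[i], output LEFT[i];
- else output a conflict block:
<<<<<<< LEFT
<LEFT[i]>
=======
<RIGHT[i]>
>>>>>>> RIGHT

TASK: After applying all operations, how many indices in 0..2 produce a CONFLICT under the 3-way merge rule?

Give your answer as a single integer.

Final LEFT:  [golf, delta, hotel]
Final RIGHT: [bravo, delta, foxtrot]
i=0: L=golf, R=bravo=BASE -> take LEFT -> golf
i=1: L=delta R=delta -> agree -> delta
i=2: L=hotel=BASE, R=foxtrot -> take RIGHT -> foxtrot
Conflict count: 0

Answer: 0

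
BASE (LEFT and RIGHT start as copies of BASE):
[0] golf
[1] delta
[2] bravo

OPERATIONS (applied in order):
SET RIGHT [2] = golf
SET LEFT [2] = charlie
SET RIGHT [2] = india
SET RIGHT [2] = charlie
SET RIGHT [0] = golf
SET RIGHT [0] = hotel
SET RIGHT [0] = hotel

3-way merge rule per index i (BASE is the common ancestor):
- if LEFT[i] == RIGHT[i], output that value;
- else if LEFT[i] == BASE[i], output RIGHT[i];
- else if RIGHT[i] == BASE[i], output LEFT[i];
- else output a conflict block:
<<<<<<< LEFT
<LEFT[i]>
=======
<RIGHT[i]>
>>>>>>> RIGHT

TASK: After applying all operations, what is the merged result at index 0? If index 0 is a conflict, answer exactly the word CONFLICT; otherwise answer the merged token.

Final LEFT:  [golf, delta, charlie]
Final RIGHT: [hotel, delta, charlie]
i=0: L=golf=BASE, R=hotel -> take RIGHT -> hotel
i=1: L=delta R=delta -> agree -> delta
i=2: L=charlie R=charlie -> agree -> charlie
Index 0 -> hotel

Answer: hotel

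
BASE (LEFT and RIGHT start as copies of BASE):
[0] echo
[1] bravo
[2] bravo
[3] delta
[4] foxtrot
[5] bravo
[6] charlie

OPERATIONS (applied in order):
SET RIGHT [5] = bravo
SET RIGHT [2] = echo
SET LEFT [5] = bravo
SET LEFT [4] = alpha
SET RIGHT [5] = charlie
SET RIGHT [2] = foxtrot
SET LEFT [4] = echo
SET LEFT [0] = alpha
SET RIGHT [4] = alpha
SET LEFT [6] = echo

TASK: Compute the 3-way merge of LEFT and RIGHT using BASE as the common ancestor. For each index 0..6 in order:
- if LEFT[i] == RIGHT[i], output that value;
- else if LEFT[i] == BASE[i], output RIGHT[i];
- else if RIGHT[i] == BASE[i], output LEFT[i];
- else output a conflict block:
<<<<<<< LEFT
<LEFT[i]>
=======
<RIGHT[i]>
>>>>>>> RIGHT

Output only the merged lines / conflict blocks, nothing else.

Final LEFT:  [alpha, bravo, bravo, delta, echo, bravo, echo]
Final RIGHT: [echo, bravo, foxtrot, delta, alpha, charlie, charlie]
i=0: L=alpha, R=echo=BASE -> take LEFT -> alpha
i=1: L=bravo R=bravo -> agree -> bravo
i=2: L=bravo=BASE, R=foxtrot -> take RIGHT -> foxtrot
i=3: L=delta R=delta -> agree -> delta
i=4: BASE=foxtrot L=echo R=alpha all differ -> CONFLICT
i=5: L=bravo=BASE, R=charlie -> take RIGHT -> charlie
i=6: L=echo, R=charlie=BASE -> take LEFT -> echo

Answer: alpha
bravo
foxtrot
delta
<<<<<<< LEFT
echo
=======
alpha
>>>>>>> RIGHT
charlie
echo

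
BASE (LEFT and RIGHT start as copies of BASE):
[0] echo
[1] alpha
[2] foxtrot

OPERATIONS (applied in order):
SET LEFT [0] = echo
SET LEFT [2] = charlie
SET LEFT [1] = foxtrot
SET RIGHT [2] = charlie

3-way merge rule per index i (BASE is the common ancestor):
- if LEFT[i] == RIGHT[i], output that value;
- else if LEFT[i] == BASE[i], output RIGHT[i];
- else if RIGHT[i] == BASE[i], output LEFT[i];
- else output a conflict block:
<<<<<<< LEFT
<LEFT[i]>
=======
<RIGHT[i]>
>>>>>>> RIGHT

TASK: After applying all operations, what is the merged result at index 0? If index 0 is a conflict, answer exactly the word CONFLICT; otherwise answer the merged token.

Final LEFT:  [echo, foxtrot, charlie]
Final RIGHT: [echo, alpha, charlie]
i=0: L=echo R=echo -> agree -> echo
i=1: L=foxtrot, R=alpha=BASE -> take LEFT -> foxtrot
i=2: L=charlie R=charlie -> agree -> charlie
Index 0 -> echo

Answer: echo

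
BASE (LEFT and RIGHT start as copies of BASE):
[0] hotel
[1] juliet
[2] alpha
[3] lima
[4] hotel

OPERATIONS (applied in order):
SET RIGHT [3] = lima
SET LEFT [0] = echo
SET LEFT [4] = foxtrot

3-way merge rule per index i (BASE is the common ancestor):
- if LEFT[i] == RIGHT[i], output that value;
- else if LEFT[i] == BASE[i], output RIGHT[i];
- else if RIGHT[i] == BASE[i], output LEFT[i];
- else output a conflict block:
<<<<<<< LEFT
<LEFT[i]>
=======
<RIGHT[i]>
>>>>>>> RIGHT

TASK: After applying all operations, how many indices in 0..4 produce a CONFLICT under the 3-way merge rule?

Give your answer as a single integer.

Final LEFT:  [echo, juliet, alpha, lima, foxtrot]
Final RIGHT: [hotel, juliet, alpha, lima, hotel]
i=0: L=echo, R=hotel=BASE -> take LEFT -> echo
i=1: L=juliet R=juliet -> agree -> juliet
i=2: L=alpha R=alpha -> agree -> alpha
i=3: L=lima R=lima -> agree -> lima
i=4: L=foxtrot, R=hotel=BASE -> take LEFT -> foxtrot
Conflict count: 0

Answer: 0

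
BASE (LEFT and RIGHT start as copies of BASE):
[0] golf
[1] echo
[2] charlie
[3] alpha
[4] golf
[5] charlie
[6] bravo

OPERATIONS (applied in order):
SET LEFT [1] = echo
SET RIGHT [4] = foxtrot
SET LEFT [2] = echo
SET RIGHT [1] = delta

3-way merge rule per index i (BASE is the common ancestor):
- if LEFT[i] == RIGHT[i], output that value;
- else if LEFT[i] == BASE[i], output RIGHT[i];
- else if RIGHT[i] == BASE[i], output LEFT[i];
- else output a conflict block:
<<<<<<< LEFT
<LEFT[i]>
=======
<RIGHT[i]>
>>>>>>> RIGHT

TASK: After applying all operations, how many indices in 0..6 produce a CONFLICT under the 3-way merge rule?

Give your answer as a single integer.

Final LEFT:  [golf, echo, echo, alpha, golf, charlie, bravo]
Final RIGHT: [golf, delta, charlie, alpha, foxtrot, charlie, bravo]
i=0: L=golf R=golf -> agree -> golf
i=1: L=echo=BASE, R=delta -> take RIGHT -> delta
i=2: L=echo, R=charlie=BASE -> take LEFT -> echo
i=3: L=alpha R=alpha -> agree -> alpha
i=4: L=golf=BASE, R=foxtrot -> take RIGHT -> foxtrot
i=5: L=charlie R=charlie -> agree -> charlie
i=6: L=bravo R=bravo -> agree -> bravo
Conflict count: 0

Answer: 0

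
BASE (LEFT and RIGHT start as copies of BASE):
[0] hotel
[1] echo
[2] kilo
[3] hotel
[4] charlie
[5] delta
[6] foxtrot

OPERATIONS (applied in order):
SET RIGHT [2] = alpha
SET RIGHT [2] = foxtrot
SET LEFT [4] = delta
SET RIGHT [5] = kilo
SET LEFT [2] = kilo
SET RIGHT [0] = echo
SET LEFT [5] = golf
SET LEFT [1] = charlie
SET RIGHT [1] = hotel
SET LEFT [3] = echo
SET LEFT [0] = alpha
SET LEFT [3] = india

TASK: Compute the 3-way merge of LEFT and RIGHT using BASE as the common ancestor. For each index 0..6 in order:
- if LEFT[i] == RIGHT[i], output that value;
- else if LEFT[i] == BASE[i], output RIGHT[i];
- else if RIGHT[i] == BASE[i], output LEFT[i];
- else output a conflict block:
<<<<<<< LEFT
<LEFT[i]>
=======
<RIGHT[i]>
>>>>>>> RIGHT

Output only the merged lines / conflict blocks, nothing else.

Final LEFT:  [alpha, charlie, kilo, india, delta, golf, foxtrot]
Final RIGHT: [echo, hotel, foxtrot, hotel, charlie, kilo, foxtrot]
i=0: BASE=hotel L=alpha R=echo all differ -> CONFLICT
i=1: BASE=echo L=charlie R=hotel all differ -> CONFLICT
i=2: L=kilo=BASE, R=foxtrot -> take RIGHT -> foxtrot
i=3: L=india, R=hotel=BASE -> take LEFT -> india
i=4: L=delta, R=charlie=BASE -> take LEFT -> delta
i=5: BASE=delta L=golf R=kilo all differ -> CONFLICT
i=6: L=foxtrot R=foxtrot -> agree -> foxtrot

Answer: <<<<<<< LEFT
alpha
=======
echo
>>>>>>> RIGHT
<<<<<<< LEFT
charlie
=======
hotel
>>>>>>> RIGHT
foxtrot
india
delta
<<<<<<< LEFT
golf
=======
kilo
>>>>>>> RIGHT
foxtrot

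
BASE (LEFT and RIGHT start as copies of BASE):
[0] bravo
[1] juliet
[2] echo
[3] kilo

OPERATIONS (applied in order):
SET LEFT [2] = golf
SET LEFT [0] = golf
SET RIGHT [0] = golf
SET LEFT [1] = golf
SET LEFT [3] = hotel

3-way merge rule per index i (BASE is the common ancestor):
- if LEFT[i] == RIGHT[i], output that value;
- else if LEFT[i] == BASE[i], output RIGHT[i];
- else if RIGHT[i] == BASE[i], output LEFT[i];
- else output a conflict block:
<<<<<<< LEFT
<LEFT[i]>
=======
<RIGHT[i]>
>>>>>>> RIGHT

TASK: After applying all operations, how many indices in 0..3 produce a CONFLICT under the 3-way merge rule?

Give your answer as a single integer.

Final LEFT:  [golf, golf, golf, hotel]
Final RIGHT: [golf, juliet, echo, kilo]
i=0: L=golf R=golf -> agree -> golf
i=1: L=golf, R=juliet=BASE -> take LEFT -> golf
i=2: L=golf, R=echo=BASE -> take LEFT -> golf
i=3: L=hotel, R=kilo=BASE -> take LEFT -> hotel
Conflict count: 0

Answer: 0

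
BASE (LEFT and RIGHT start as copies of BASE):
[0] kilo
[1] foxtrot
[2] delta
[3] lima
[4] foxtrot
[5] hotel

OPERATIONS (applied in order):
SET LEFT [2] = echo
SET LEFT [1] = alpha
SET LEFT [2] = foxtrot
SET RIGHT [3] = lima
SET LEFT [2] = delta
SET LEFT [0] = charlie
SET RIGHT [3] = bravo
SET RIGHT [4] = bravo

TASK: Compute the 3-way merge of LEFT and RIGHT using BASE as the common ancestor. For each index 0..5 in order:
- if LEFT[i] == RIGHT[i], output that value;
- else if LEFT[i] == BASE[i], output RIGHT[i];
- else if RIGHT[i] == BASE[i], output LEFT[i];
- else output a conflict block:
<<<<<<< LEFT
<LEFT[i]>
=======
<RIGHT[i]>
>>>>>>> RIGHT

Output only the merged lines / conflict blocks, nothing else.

Final LEFT:  [charlie, alpha, delta, lima, foxtrot, hotel]
Final RIGHT: [kilo, foxtrot, delta, bravo, bravo, hotel]
i=0: L=charlie, R=kilo=BASE -> take LEFT -> charlie
i=1: L=alpha, R=foxtrot=BASE -> take LEFT -> alpha
i=2: L=delta R=delta -> agree -> delta
i=3: L=lima=BASE, R=bravo -> take RIGHT -> bravo
i=4: L=foxtrot=BASE, R=bravo -> take RIGHT -> bravo
i=5: L=hotel R=hotel -> agree -> hotel

Answer: charlie
alpha
delta
bravo
bravo
hotel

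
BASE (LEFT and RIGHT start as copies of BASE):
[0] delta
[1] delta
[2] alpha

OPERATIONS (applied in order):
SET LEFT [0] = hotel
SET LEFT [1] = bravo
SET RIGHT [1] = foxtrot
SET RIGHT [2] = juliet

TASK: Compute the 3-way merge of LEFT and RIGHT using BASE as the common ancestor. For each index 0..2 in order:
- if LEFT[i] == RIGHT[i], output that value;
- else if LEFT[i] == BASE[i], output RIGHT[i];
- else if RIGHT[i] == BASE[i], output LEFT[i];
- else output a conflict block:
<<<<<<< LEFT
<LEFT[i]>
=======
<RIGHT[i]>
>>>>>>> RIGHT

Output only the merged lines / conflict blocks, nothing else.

Final LEFT:  [hotel, bravo, alpha]
Final RIGHT: [delta, foxtrot, juliet]
i=0: L=hotel, R=delta=BASE -> take LEFT -> hotel
i=1: BASE=delta L=bravo R=foxtrot all differ -> CONFLICT
i=2: L=alpha=BASE, R=juliet -> take RIGHT -> juliet

Answer: hotel
<<<<<<< LEFT
bravo
=======
foxtrot
>>>>>>> RIGHT
juliet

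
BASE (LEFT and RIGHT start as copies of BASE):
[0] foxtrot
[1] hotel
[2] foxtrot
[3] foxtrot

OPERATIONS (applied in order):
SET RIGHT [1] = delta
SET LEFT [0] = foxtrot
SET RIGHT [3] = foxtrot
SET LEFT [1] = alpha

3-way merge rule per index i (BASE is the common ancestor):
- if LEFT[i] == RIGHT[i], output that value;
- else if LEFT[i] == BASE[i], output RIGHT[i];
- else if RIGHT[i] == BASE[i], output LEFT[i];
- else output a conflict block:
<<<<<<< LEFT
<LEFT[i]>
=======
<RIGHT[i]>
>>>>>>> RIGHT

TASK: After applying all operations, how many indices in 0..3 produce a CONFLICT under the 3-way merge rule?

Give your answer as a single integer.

Final LEFT:  [foxtrot, alpha, foxtrot, foxtrot]
Final RIGHT: [foxtrot, delta, foxtrot, foxtrot]
i=0: L=foxtrot R=foxtrot -> agree -> foxtrot
i=1: BASE=hotel L=alpha R=delta all differ -> CONFLICT
i=2: L=foxtrot R=foxtrot -> agree -> foxtrot
i=3: L=foxtrot R=foxtrot -> agree -> foxtrot
Conflict count: 1

Answer: 1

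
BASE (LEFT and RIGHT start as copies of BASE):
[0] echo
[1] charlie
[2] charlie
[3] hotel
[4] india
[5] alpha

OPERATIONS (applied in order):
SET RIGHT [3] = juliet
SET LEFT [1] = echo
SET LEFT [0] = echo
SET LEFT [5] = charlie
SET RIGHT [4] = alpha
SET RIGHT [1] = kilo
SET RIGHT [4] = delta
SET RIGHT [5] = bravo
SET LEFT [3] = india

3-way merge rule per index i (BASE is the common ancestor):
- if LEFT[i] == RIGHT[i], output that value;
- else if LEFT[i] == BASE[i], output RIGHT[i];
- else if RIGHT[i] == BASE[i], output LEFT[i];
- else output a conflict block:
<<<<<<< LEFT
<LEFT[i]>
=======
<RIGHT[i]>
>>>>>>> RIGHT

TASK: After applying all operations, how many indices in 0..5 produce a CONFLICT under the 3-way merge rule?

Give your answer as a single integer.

Answer: 3

Derivation:
Final LEFT:  [echo, echo, charlie, india, india, charlie]
Final RIGHT: [echo, kilo, charlie, juliet, delta, bravo]
i=0: L=echo R=echo -> agree -> echo
i=1: BASE=charlie L=echo R=kilo all differ -> CONFLICT
i=2: L=charlie R=charlie -> agree -> charlie
i=3: BASE=hotel L=india R=juliet all differ -> CONFLICT
i=4: L=india=BASE, R=delta -> take RIGHT -> delta
i=5: BASE=alpha L=charlie R=bravo all differ -> CONFLICT
Conflict count: 3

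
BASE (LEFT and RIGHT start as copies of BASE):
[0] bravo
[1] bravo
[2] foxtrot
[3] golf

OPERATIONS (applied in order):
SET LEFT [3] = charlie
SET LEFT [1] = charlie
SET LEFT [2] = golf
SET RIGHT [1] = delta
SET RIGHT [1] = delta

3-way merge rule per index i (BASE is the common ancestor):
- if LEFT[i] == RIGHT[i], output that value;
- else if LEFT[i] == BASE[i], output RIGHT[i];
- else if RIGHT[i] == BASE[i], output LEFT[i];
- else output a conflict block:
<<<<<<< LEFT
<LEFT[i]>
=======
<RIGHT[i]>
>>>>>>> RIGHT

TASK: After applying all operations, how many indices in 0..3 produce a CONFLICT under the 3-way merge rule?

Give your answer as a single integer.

Final LEFT:  [bravo, charlie, golf, charlie]
Final RIGHT: [bravo, delta, foxtrot, golf]
i=0: L=bravo R=bravo -> agree -> bravo
i=1: BASE=bravo L=charlie R=delta all differ -> CONFLICT
i=2: L=golf, R=foxtrot=BASE -> take LEFT -> golf
i=3: L=charlie, R=golf=BASE -> take LEFT -> charlie
Conflict count: 1

Answer: 1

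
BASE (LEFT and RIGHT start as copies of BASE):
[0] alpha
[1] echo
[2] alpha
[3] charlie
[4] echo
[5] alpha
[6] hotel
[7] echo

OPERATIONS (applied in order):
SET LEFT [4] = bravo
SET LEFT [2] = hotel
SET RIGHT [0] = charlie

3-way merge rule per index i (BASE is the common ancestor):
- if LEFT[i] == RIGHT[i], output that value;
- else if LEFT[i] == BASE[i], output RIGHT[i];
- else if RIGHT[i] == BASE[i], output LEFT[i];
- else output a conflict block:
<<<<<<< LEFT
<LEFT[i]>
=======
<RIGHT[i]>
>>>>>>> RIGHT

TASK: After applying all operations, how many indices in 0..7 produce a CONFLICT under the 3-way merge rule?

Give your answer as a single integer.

Answer: 0

Derivation:
Final LEFT:  [alpha, echo, hotel, charlie, bravo, alpha, hotel, echo]
Final RIGHT: [charlie, echo, alpha, charlie, echo, alpha, hotel, echo]
i=0: L=alpha=BASE, R=charlie -> take RIGHT -> charlie
i=1: L=echo R=echo -> agree -> echo
i=2: L=hotel, R=alpha=BASE -> take LEFT -> hotel
i=3: L=charlie R=charlie -> agree -> charlie
i=4: L=bravo, R=echo=BASE -> take LEFT -> bravo
i=5: L=alpha R=alpha -> agree -> alpha
i=6: L=hotel R=hotel -> agree -> hotel
i=7: L=echo R=echo -> agree -> echo
Conflict count: 0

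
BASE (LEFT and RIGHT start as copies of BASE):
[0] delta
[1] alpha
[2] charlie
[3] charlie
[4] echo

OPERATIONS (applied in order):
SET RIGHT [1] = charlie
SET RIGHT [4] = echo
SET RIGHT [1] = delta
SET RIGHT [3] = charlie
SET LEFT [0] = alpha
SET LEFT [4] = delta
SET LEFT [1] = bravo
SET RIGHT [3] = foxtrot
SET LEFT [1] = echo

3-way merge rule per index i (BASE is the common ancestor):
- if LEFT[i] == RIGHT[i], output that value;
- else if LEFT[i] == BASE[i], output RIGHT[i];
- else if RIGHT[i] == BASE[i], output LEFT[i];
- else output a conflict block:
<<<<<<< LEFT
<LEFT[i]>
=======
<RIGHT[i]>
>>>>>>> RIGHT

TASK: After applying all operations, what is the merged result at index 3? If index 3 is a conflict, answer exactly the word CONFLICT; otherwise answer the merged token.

Answer: foxtrot

Derivation:
Final LEFT:  [alpha, echo, charlie, charlie, delta]
Final RIGHT: [delta, delta, charlie, foxtrot, echo]
i=0: L=alpha, R=delta=BASE -> take LEFT -> alpha
i=1: BASE=alpha L=echo R=delta all differ -> CONFLICT
i=2: L=charlie R=charlie -> agree -> charlie
i=3: L=charlie=BASE, R=foxtrot -> take RIGHT -> foxtrot
i=4: L=delta, R=echo=BASE -> take LEFT -> delta
Index 3 -> foxtrot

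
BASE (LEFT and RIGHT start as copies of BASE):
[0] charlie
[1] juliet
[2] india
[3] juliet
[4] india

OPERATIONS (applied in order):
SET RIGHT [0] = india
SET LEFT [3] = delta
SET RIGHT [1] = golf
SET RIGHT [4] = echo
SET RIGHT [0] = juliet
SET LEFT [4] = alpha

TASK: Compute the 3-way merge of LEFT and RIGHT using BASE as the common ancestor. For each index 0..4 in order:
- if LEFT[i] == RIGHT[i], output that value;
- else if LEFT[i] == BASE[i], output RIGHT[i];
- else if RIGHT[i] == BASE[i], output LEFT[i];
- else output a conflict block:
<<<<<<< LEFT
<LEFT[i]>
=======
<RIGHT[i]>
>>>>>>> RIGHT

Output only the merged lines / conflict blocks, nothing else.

Final LEFT:  [charlie, juliet, india, delta, alpha]
Final RIGHT: [juliet, golf, india, juliet, echo]
i=0: L=charlie=BASE, R=juliet -> take RIGHT -> juliet
i=1: L=juliet=BASE, R=golf -> take RIGHT -> golf
i=2: L=india R=india -> agree -> india
i=3: L=delta, R=juliet=BASE -> take LEFT -> delta
i=4: BASE=india L=alpha R=echo all differ -> CONFLICT

Answer: juliet
golf
india
delta
<<<<<<< LEFT
alpha
=======
echo
>>>>>>> RIGHT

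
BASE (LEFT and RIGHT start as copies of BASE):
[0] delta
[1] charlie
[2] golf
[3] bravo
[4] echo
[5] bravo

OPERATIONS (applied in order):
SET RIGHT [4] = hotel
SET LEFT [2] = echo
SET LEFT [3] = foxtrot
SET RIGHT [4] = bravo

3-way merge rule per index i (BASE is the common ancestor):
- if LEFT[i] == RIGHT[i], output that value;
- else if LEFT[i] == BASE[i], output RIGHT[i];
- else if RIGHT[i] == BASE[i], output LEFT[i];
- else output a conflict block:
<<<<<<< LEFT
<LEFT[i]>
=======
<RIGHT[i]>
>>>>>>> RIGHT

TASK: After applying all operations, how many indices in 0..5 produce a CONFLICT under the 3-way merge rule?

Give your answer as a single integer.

Answer: 0

Derivation:
Final LEFT:  [delta, charlie, echo, foxtrot, echo, bravo]
Final RIGHT: [delta, charlie, golf, bravo, bravo, bravo]
i=0: L=delta R=delta -> agree -> delta
i=1: L=charlie R=charlie -> agree -> charlie
i=2: L=echo, R=golf=BASE -> take LEFT -> echo
i=3: L=foxtrot, R=bravo=BASE -> take LEFT -> foxtrot
i=4: L=echo=BASE, R=bravo -> take RIGHT -> bravo
i=5: L=bravo R=bravo -> agree -> bravo
Conflict count: 0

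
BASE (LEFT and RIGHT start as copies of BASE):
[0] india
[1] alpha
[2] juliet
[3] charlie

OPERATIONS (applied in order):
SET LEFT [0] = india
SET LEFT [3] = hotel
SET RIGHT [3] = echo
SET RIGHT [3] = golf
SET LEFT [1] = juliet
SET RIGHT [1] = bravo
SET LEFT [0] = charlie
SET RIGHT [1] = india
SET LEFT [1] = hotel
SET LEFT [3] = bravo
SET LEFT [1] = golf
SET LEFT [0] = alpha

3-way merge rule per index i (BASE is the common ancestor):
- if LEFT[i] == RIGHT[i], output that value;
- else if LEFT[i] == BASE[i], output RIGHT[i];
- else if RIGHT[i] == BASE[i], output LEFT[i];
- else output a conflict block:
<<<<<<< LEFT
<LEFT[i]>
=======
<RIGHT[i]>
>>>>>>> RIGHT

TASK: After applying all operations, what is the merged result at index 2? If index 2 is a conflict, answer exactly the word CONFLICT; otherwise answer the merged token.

Final LEFT:  [alpha, golf, juliet, bravo]
Final RIGHT: [india, india, juliet, golf]
i=0: L=alpha, R=india=BASE -> take LEFT -> alpha
i=1: BASE=alpha L=golf R=india all differ -> CONFLICT
i=2: L=juliet R=juliet -> agree -> juliet
i=3: BASE=charlie L=bravo R=golf all differ -> CONFLICT
Index 2 -> juliet

Answer: juliet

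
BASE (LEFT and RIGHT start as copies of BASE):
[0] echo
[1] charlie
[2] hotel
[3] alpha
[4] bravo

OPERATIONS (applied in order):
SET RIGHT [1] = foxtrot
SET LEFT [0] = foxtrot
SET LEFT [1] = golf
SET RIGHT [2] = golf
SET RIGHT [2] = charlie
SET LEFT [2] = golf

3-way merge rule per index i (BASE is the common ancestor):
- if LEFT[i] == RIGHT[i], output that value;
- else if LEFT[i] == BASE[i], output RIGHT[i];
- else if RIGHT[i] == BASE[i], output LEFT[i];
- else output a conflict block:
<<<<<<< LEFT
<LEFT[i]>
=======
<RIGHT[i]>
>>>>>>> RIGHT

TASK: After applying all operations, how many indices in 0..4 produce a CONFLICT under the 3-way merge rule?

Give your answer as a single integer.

Final LEFT:  [foxtrot, golf, golf, alpha, bravo]
Final RIGHT: [echo, foxtrot, charlie, alpha, bravo]
i=0: L=foxtrot, R=echo=BASE -> take LEFT -> foxtrot
i=1: BASE=charlie L=golf R=foxtrot all differ -> CONFLICT
i=2: BASE=hotel L=golf R=charlie all differ -> CONFLICT
i=3: L=alpha R=alpha -> agree -> alpha
i=4: L=bravo R=bravo -> agree -> bravo
Conflict count: 2

Answer: 2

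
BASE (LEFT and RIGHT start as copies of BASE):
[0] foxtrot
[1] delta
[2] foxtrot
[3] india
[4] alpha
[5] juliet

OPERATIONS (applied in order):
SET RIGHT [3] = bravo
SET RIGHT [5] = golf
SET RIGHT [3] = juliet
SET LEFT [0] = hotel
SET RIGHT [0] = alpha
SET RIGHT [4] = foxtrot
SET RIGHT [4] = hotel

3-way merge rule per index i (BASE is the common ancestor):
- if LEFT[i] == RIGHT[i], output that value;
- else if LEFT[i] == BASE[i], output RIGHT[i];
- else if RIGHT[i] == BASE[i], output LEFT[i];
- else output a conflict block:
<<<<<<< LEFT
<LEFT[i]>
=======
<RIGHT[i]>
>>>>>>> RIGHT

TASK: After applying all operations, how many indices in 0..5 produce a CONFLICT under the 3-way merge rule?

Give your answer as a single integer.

Answer: 1

Derivation:
Final LEFT:  [hotel, delta, foxtrot, india, alpha, juliet]
Final RIGHT: [alpha, delta, foxtrot, juliet, hotel, golf]
i=0: BASE=foxtrot L=hotel R=alpha all differ -> CONFLICT
i=1: L=delta R=delta -> agree -> delta
i=2: L=foxtrot R=foxtrot -> agree -> foxtrot
i=3: L=india=BASE, R=juliet -> take RIGHT -> juliet
i=4: L=alpha=BASE, R=hotel -> take RIGHT -> hotel
i=5: L=juliet=BASE, R=golf -> take RIGHT -> golf
Conflict count: 1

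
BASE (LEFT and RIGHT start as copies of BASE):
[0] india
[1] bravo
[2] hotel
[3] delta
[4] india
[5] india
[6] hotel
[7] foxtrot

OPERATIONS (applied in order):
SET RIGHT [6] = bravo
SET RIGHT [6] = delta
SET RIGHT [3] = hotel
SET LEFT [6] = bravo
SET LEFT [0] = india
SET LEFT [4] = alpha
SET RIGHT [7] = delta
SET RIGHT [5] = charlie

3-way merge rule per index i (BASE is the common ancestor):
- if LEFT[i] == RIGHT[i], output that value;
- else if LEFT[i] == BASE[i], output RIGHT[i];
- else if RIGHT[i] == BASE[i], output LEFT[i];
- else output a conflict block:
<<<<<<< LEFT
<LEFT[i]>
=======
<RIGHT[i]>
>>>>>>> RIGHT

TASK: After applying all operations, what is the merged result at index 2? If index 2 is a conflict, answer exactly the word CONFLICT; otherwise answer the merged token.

Answer: hotel

Derivation:
Final LEFT:  [india, bravo, hotel, delta, alpha, india, bravo, foxtrot]
Final RIGHT: [india, bravo, hotel, hotel, india, charlie, delta, delta]
i=0: L=india R=india -> agree -> india
i=1: L=bravo R=bravo -> agree -> bravo
i=2: L=hotel R=hotel -> agree -> hotel
i=3: L=delta=BASE, R=hotel -> take RIGHT -> hotel
i=4: L=alpha, R=india=BASE -> take LEFT -> alpha
i=5: L=india=BASE, R=charlie -> take RIGHT -> charlie
i=6: BASE=hotel L=bravo R=delta all differ -> CONFLICT
i=7: L=foxtrot=BASE, R=delta -> take RIGHT -> delta
Index 2 -> hotel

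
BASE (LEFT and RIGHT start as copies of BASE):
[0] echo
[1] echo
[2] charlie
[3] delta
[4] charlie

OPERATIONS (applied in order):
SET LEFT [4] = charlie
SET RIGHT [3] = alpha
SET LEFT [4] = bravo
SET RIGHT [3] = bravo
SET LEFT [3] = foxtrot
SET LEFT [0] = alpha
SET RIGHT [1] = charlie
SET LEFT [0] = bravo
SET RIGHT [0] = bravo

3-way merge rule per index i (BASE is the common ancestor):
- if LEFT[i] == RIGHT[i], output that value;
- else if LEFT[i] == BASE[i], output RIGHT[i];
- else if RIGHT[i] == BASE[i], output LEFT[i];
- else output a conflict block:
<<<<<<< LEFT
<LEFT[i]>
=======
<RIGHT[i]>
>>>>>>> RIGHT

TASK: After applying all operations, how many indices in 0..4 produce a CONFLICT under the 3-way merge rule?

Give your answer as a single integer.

Answer: 1

Derivation:
Final LEFT:  [bravo, echo, charlie, foxtrot, bravo]
Final RIGHT: [bravo, charlie, charlie, bravo, charlie]
i=0: L=bravo R=bravo -> agree -> bravo
i=1: L=echo=BASE, R=charlie -> take RIGHT -> charlie
i=2: L=charlie R=charlie -> agree -> charlie
i=3: BASE=delta L=foxtrot R=bravo all differ -> CONFLICT
i=4: L=bravo, R=charlie=BASE -> take LEFT -> bravo
Conflict count: 1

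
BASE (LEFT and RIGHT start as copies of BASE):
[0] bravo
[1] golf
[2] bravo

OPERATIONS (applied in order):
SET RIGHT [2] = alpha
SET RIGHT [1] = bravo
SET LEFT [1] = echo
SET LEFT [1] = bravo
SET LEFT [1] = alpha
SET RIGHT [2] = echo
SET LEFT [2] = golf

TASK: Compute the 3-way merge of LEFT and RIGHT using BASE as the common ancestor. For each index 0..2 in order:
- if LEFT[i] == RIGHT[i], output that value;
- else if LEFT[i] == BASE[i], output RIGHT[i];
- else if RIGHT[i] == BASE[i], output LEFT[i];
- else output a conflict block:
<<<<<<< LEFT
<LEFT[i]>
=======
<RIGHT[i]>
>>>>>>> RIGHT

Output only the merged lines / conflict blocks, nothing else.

Final LEFT:  [bravo, alpha, golf]
Final RIGHT: [bravo, bravo, echo]
i=0: L=bravo R=bravo -> agree -> bravo
i=1: BASE=golf L=alpha R=bravo all differ -> CONFLICT
i=2: BASE=bravo L=golf R=echo all differ -> CONFLICT

Answer: bravo
<<<<<<< LEFT
alpha
=======
bravo
>>>>>>> RIGHT
<<<<<<< LEFT
golf
=======
echo
>>>>>>> RIGHT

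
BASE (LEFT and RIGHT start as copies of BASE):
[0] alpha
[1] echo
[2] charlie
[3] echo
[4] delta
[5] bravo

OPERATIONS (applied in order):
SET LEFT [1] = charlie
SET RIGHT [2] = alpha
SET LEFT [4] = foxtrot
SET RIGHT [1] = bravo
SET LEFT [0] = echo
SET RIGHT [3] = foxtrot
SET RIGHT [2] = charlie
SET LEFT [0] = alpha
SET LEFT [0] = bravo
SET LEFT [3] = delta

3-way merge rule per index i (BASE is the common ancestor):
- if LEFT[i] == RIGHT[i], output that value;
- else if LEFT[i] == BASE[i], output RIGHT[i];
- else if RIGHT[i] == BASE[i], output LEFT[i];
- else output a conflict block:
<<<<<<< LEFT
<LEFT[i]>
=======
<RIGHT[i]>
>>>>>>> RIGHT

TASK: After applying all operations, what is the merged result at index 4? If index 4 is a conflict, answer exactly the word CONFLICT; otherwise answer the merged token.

Final LEFT:  [bravo, charlie, charlie, delta, foxtrot, bravo]
Final RIGHT: [alpha, bravo, charlie, foxtrot, delta, bravo]
i=0: L=bravo, R=alpha=BASE -> take LEFT -> bravo
i=1: BASE=echo L=charlie R=bravo all differ -> CONFLICT
i=2: L=charlie R=charlie -> agree -> charlie
i=3: BASE=echo L=delta R=foxtrot all differ -> CONFLICT
i=4: L=foxtrot, R=delta=BASE -> take LEFT -> foxtrot
i=5: L=bravo R=bravo -> agree -> bravo
Index 4 -> foxtrot

Answer: foxtrot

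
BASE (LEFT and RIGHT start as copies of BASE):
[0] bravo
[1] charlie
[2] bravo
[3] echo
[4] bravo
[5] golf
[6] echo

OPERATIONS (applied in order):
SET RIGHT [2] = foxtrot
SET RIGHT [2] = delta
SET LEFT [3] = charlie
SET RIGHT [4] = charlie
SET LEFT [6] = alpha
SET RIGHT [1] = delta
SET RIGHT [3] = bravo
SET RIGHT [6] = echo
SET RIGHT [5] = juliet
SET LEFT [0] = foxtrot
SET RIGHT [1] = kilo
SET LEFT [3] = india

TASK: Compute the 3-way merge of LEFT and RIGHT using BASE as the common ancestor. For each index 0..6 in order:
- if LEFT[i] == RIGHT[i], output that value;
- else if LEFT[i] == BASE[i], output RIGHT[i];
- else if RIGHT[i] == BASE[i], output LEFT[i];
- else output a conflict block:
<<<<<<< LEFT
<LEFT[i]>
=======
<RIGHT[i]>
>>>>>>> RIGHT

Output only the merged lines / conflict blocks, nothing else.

Answer: foxtrot
kilo
delta
<<<<<<< LEFT
india
=======
bravo
>>>>>>> RIGHT
charlie
juliet
alpha

Derivation:
Final LEFT:  [foxtrot, charlie, bravo, india, bravo, golf, alpha]
Final RIGHT: [bravo, kilo, delta, bravo, charlie, juliet, echo]
i=0: L=foxtrot, R=bravo=BASE -> take LEFT -> foxtrot
i=1: L=charlie=BASE, R=kilo -> take RIGHT -> kilo
i=2: L=bravo=BASE, R=delta -> take RIGHT -> delta
i=3: BASE=echo L=india R=bravo all differ -> CONFLICT
i=4: L=bravo=BASE, R=charlie -> take RIGHT -> charlie
i=5: L=golf=BASE, R=juliet -> take RIGHT -> juliet
i=6: L=alpha, R=echo=BASE -> take LEFT -> alpha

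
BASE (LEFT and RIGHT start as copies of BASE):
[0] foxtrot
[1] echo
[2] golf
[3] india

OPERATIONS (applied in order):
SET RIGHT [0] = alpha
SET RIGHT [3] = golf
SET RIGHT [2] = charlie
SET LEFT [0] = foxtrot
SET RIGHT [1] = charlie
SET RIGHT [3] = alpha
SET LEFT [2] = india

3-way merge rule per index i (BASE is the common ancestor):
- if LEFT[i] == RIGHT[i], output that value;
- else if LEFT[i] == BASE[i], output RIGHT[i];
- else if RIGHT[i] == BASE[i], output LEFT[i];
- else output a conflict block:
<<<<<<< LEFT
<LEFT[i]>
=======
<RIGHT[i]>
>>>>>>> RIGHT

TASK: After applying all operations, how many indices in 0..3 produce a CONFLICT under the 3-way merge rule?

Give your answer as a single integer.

Answer: 1

Derivation:
Final LEFT:  [foxtrot, echo, india, india]
Final RIGHT: [alpha, charlie, charlie, alpha]
i=0: L=foxtrot=BASE, R=alpha -> take RIGHT -> alpha
i=1: L=echo=BASE, R=charlie -> take RIGHT -> charlie
i=2: BASE=golf L=india R=charlie all differ -> CONFLICT
i=3: L=india=BASE, R=alpha -> take RIGHT -> alpha
Conflict count: 1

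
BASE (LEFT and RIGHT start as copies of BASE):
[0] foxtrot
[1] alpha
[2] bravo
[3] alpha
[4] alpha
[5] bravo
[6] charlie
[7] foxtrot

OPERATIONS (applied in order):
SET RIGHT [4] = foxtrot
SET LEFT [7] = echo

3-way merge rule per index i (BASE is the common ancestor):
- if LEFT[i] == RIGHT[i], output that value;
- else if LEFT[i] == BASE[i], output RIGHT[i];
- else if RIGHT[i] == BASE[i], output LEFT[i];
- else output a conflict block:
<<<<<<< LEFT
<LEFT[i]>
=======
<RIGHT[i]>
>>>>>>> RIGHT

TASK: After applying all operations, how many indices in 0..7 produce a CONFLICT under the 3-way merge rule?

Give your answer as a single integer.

Answer: 0

Derivation:
Final LEFT:  [foxtrot, alpha, bravo, alpha, alpha, bravo, charlie, echo]
Final RIGHT: [foxtrot, alpha, bravo, alpha, foxtrot, bravo, charlie, foxtrot]
i=0: L=foxtrot R=foxtrot -> agree -> foxtrot
i=1: L=alpha R=alpha -> agree -> alpha
i=2: L=bravo R=bravo -> agree -> bravo
i=3: L=alpha R=alpha -> agree -> alpha
i=4: L=alpha=BASE, R=foxtrot -> take RIGHT -> foxtrot
i=5: L=bravo R=bravo -> agree -> bravo
i=6: L=charlie R=charlie -> agree -> charlie
i=7: L=echo, R=foxtrot=BASE -> take LEFT -> echo
Conflict count: 0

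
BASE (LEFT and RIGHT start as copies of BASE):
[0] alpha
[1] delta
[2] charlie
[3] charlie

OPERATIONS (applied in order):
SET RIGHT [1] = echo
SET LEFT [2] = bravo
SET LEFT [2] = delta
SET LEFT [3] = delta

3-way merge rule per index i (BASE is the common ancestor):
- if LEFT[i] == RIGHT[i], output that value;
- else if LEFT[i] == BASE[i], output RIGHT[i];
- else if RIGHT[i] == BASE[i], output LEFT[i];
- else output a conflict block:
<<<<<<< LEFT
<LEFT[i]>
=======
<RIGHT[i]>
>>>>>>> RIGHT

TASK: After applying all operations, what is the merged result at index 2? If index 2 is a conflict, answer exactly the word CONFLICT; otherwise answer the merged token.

Answer: delta

Derivation:
Final LEFT:  [alpha, delta, delta, delta]
Final RIGHT: [alpha, echo, charlie, charlie]
i=0: L=alpha R=alpha -> agree -> alpha
i=1: L=delta=BASE, R=echo -> take RIGHT -> echo
i=2: L=delta, R=charlie=BASE -> take LEFT -> delta
i=3: L=delta, R=charlie=BASE -> take LEFT -> delta
Index 2 -> delta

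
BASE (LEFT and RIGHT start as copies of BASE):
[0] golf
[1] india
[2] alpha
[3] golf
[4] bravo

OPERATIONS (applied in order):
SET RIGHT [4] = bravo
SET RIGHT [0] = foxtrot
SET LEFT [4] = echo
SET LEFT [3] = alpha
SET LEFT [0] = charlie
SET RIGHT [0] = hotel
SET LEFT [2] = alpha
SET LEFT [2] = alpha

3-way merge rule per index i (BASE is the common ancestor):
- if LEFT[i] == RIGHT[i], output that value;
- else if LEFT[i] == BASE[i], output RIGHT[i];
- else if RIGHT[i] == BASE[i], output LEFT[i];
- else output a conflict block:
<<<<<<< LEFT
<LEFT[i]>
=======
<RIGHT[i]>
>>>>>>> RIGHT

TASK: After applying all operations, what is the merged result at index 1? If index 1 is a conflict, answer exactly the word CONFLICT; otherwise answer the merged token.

Final LEFT:  [charlie, india, alpha, alpha, echo]
Final RIGHT: [hotel, india, alpha, golf, bravo]
i=0: BASE=golf L=charlie R=hotel all differ -> CONFLICT
i=1: L=india R=india -> agree -> india
i=2: L=alpha R=alpha -> agree -> alpha
i=3: L=alpha, R=golf=BASE -> take LEFT -> alpha
i=4: L=echo, R=bravo=BASE -> take LEFT -> echo
Index 1 -> india

Answer: india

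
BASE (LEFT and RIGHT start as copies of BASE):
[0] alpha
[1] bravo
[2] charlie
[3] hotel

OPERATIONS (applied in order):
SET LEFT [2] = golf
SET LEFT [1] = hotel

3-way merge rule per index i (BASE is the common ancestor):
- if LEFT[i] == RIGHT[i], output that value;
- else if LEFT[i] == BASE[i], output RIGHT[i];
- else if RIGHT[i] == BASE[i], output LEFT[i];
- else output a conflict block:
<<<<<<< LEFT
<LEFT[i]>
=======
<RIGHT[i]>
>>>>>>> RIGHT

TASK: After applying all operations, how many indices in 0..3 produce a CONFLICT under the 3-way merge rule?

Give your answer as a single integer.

Final LEFT:  [alpha, hotel, golf, hotel]
Final RIGHT: [alpha, bravo, charlie, hotel]
i=0: L=alpha R=alpha -> agree -> alpha
i=1: L=hotel, R=bravo=BASE -> take LEFT -> hotel
i=2: L=golf, R=charlie=BASE -> take LEFT -> golf
i=3: L=hotel R=hotel -> agree -> hotel
Conflict count: 0

Answer: 0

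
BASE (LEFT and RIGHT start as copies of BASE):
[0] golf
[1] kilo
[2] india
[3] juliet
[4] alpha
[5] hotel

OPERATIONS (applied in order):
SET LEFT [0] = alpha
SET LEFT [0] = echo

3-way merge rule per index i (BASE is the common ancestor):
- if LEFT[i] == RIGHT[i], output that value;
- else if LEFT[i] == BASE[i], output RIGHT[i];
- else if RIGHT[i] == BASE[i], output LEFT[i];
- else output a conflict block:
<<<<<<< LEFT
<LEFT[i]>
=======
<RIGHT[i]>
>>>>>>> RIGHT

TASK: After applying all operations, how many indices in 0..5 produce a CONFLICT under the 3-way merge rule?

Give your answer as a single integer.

Answer: 0

Derivation:
Final LEFT:  [echo, kilo, india, juliet, alpha, hotel]
Final RIGHT: [golf, kilo, india, juliet, alpha, hotel]
i=0: L=echo, R=golf=BASE -> take LEFT -> echo
i=1: L=kilo R=kilo -> agree -> kilo
i=2: L=india R=india -> agree -> india
i=3: L=juliet R=juliet -> agree -> juliet
i=4: L=alpha R=alpha -> agree -> alpha
i=5: L=hotel R=hotel -> agree -> hotel
Conflict count: 0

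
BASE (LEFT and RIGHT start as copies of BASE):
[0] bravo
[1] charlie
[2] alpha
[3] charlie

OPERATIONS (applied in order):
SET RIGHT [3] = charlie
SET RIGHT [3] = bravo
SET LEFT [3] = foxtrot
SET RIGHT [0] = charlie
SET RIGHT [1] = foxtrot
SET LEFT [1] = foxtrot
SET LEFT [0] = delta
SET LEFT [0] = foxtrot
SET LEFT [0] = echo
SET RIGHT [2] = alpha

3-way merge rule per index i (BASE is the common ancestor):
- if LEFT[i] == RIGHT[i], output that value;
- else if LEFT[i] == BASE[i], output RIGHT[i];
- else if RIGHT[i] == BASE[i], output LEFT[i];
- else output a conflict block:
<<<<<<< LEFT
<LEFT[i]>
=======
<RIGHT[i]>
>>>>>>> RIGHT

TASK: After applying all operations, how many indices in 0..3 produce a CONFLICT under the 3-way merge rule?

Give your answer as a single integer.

Answer: 2

Derivation:
Final LEFT:  [echo, foxtrot, alpha, foxtrot]
Final RIGHT: [charlie, foxtrot, alpha, bravo]
i=0: BASE=bravo L=echo R=charlie all differ -> CONFLICT
i=1: L=foxtrot R=foxtrot -> agree -> foxtrot
i=2: L=alpha R=alpha -> agree -> alpha
i=3: BASE=charlie L=foxtrot R=bravo all differ -> CONFLICT
Conflict count: 2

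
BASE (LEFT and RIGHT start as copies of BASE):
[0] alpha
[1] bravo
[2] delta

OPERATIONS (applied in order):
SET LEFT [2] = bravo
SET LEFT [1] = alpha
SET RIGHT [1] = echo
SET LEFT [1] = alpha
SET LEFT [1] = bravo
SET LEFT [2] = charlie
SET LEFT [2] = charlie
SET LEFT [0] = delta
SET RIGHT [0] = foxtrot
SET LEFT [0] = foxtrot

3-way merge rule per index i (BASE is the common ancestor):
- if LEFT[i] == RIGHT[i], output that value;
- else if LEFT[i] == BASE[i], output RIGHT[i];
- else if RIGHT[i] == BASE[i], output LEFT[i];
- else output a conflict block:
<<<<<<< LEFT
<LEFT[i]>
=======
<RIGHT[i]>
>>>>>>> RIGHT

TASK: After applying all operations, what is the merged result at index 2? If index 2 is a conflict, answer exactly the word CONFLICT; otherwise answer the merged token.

Final LEFT:  [foxtrot, bravo, charlie]
Final RIGHT: [foxtrot, echo, delta]
i=0: L=foxtrot R=foxtrot -> agree -> foxtrot
i=1: L=bravo=BASE, R=echo -> take RIGHT -> echo
i=2: L=charlie, R=delta=BASE -> take LEFT -> charlie
Index 2 -> charlie

Answer: charlie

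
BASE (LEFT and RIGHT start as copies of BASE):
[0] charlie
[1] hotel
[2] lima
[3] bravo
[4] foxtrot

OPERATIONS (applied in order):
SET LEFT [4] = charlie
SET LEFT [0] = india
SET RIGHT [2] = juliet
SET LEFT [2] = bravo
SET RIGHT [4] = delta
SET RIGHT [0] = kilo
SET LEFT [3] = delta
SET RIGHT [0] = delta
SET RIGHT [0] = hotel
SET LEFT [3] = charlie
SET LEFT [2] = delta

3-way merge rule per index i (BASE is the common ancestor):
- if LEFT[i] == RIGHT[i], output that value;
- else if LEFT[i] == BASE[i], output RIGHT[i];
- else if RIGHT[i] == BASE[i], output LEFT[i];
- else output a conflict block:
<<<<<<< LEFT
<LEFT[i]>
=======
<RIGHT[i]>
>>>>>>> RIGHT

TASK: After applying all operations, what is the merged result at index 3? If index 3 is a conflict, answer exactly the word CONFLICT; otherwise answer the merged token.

Final LEFT:  [india, hotel, delta, charlie, charlie]
Final RIGHT: [hotel, hotel, juliet, bravo, delta]
i=0: BASE=charlie L=india R=hotel all differ -> CONFLICT
i=1: L=hotel R=hotel -> agree -> hotel
i=2: BASE=lima L=delta R=juliet all differ -> CONFLICT
i=3: L=charlie, R=bravo=BASE -> take LEFT -> charlie
i=4: BASE=foxtrot L=charlie R=delta all differ -> CONFLICT
Index 3 -> charlie

Answer: charlie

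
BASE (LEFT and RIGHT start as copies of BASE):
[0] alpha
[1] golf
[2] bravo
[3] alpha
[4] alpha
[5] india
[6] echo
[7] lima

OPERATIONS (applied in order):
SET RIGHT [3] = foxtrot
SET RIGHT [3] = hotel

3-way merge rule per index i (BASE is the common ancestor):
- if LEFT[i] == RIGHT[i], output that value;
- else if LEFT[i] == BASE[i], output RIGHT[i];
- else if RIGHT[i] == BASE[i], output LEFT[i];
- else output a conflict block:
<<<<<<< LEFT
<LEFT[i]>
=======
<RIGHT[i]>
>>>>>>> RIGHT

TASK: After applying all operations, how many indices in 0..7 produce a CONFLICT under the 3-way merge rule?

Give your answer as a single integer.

Answer: 0

Derivation:
Final LEFT:  [alpha, golf, bravo, alpha, alpha, india, echo, lima]
Final RIGHT: [alpha, golf, bravo, hotel, alpha, india, echo, lima]
i=0: L=alpha R=alpha -> agree -> alpha
i=1: L=golf R=golf -> agree -> golf
i=2: L=bravo R=bravo -> agree -> bravo
i=3: L=alpha=BASE, R=hotel -> take RIGHT -> hotel
i=4: L=alpha R=alpha -> agree -> alpha
i=5: L=india R=india -> agree -> india
i=6: L=echo R=echo -> agree -> echo
i=7: L=lima R=lima -> agree -> lima
Conflict count: 0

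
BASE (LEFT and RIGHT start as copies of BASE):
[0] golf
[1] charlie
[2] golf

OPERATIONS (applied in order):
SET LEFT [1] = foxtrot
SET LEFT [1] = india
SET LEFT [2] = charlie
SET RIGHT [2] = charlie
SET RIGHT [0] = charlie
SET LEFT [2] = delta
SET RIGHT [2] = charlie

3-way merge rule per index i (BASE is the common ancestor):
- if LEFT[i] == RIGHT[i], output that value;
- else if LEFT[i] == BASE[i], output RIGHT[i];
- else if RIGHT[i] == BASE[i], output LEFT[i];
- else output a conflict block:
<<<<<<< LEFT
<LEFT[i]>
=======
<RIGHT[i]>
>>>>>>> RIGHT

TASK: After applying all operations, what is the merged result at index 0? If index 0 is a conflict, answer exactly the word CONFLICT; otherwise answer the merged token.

Final LEFT:  [golf, india, delta]
Final RIGHT: [charlie, charlie, charlie]
i=0: L=golf=BASE, R=charlie -> take RIGHT -> charlie
i=1: L=india, R=charlie=BASE -> take LEFT -> india
i=2: BASE=golf L=delta R=charlie all differ -> CONFLICT
Index 0 -> charlie

Answer: charlie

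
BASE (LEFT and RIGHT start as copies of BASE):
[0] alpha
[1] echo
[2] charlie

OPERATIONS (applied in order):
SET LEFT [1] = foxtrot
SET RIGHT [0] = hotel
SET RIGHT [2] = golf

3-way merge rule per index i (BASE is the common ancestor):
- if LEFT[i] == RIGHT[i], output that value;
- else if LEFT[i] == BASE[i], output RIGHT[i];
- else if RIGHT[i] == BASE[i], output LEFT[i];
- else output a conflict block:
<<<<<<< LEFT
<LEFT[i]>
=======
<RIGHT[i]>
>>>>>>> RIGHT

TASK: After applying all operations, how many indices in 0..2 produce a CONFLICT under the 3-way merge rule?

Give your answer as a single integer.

Final LEFT:  [alpha, foxtrot, charlie]
Final RIGHT: [hotel, echo, golf]
i=0: L=alpha=BASE, R=hotel -> take RIGHT -> hotel
i=1: L=foxtrot, R=echo=BASE -> take LEFT -> foxtrot
i=2: L=charlie=BASE, R=golf -> take RIGHT -> golf
Conflict count: 0

Answer: 0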